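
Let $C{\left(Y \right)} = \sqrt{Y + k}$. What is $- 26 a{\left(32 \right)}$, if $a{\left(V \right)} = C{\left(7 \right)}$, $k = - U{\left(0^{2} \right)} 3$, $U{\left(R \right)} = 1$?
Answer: $-52$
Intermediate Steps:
$k = -3$ ($k = \left(-1\right) 1 \cdot 3 = \left(-1\right) 3 = -3$)
$C{\left(Y \right)} = \sqrt{-3 + Y}$ ($C{\left(Y \right)} = \sqrt{Y - 3} = \sqrt{-3 + Y}$)
$a{\left(V \right)} = 2$ ($a{\left(V \right)} = \sqrt{-3 + 7} = \sqrt{4} = 2$)
$- 26 a{\left(32 \right)} = \left(-26\right) 2 = -52$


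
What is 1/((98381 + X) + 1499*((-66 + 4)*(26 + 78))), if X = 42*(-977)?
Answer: -1/9608205 ≈ -1.0408e-7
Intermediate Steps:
X = -41034
1/((98381 + X) + 1499*((-66 + 4)*(26 + 78))) = 1/((98381 - 41034) + 1499*((-66 + 4)*(26 + 78))) = 1/(57347 + 1499*(-62*104)) = 1/(57347 + 1499*(-6448)) = 1/(57347 - 9665552) = 1/(-9608205) = -1/9608205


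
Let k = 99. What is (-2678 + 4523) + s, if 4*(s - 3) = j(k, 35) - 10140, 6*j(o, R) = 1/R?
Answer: -577079/840 ≈ -687.00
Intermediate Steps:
j(o, R) = 1/(6*R)
s = -2126879/840 (s = 3 + ((⅙)/35 - 10140)/4 = 3 + ((⅙)*(1/35) - 10140)/4 = 3 + (1/210 - 10140)/4 = 3 + (¼)*(-2129399/210) = 3 - 2129399/840 = -2126879/840 ≈ -2532.0)
(-2678 + 4523) + s = (-2678 + 4523) - 2126879/840 = 1845 - 2126879/840 = -577079/840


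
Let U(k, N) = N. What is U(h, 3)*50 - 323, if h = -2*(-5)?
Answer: -173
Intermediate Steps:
h = 10
U(h, 3)*50 - 323 = 3*50 - 323 = 150 - 323 = -173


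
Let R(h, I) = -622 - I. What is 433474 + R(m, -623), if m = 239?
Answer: 433475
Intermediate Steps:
433474 + R(m, -623) = 433474 + (-622 - 1*(-623)) = 433474 + (-622 + 623) = 433474 + 1 = 433475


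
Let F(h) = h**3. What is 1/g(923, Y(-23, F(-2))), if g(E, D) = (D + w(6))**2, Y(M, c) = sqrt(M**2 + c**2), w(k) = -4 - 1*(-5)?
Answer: (1 + sqrt(593))**(-2) ≈ 0.0015559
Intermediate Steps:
w(k) = 1 (w(k) = -4 + 5 = 1)
g(E, D) = (1 + D)**2 (g(E, D) = (D + 1)**2 = (1 + D)**2)
1/g(923, Y(-23, F(-2))) = 1/((1 + sqrt((-23)**2 + ((-2)**3)**2))**2) = 1/((1 + sqrt(529 + (-8)**2))**2) = 1/((1 + sqrt(529 + 64))**2) = 1/((1 + sqrt(593))**2) = (1 + sqrt(593))**(-2)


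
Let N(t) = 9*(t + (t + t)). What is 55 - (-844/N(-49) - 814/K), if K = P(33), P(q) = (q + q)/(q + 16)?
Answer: 871454/1323 ≈ 658.70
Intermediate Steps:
N(t) = 27*t (N(t) = 9*(t + 2*t) = 9*(3*t) = 27*t)
P(q) = 2*q/(16 + q) (P(q) = (2*q)/(16 + q) = 2*q/(16 + q))
K = 66/49 (K = 2*33/(16 + 33) = 2*33/49 = 2*33*(1/49) = 66/49 ≈ 1.3469)
55 - (-844/N(-49) - 814/K) = 55 - (-844/(27*(-49)) - 814/66/49) = 55 - (-844/(-1323) - 814*49/66) = 55 - (-844*(-1/1323) - 1813/3) = 55 - (844/1323 - 1813/3) = 55 - 1*(-798689/1323) = 55 + 798689/1323 = 871454/1323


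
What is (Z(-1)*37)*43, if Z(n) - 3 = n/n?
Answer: 6364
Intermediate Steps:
Z(n) = 4 (Z(n) = 3 + n/n = 3 + 1 = 4)
(Z(-1)*37)*43 = (4*37)*43 = 148*43 = 6364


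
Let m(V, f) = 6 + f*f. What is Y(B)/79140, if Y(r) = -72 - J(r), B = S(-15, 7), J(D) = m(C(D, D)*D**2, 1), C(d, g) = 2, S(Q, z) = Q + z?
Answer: -79/79140 ≈ -0.00099823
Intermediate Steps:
m(V, f) = 6 + f**2
J(D) = 7 (J(D) = 6 + 1**2 = 6 + 1 = 7)
B = -8 (B = -15 + 7 = -8)
Y(r) = -79 (Y(r) = -72 - 1*7 = -72 - 7 = -79)
Y(B)/79140 = -79/79140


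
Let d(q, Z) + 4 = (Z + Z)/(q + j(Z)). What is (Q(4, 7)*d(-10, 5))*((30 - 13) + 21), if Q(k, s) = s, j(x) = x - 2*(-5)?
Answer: -532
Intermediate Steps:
j(x) = 10 + x (j(x) = x + 10 = 10 + x)
d(q, Z) = -4 + 2*Z/(10 + Z + q) (d(q, Z) = -4 + (Z + Z)/(q + (10 + Z)) = -4 + (2*Z)/(10 + Z + q) = -4 + 2*Z/(10 + Z + q))
(Q(4, 7)*d(-10, 5))*((30 - 13) + 21) = (7*(2*(-20 - 1*5 - 2*(-10))/(10 + 5 - 10)))*((30 - 13) + 21) = (7*(2*(-20 - 5 + 20)/5))*(17 + 21) = (7*(2*(⅕)*(-5)))*38 = (7*(-2))*38 = -14*38 = -532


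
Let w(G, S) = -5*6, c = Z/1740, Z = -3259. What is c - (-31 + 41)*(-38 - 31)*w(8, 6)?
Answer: -36021259/1740 ≈ -20702.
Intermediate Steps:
c = -3259/1740 ≈ -1.8730
w(G, S) = -30 (w(G, S) = -1*30 = -30)
c - (-31 + 41)*(-38 - 31)*w(8, 6) = -3259/1740 - (-31 + 41)*(-38 - 31)*(-30) = -3259/1740 - 10*(-69)*(-30) = -3259/1740 - (-690)*(-30) = -3259/1740 - 1*20700 = -3259/1740 - 20700 = -36021259/1740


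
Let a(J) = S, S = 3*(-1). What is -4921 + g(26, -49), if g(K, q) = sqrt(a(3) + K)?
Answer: -4921 + sqrt(23) ≈ -4916.2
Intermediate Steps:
S = -3
a(J) = -3
g(K, q) = sqrt(-3 + K)
-4921 + g(26, -49) = -4921 + sqrt(-3 + 26) = -4921 + sqrt(23)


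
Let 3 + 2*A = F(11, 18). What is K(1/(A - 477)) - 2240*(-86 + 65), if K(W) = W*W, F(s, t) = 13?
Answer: 10479759361/222784 ≈ 47040.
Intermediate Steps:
A = 5 (A = -3/2 + (½)*13 = -3/2 + 13/2 = 5)
K(W) = W²
K(1/(A - 477)) - 2240*(-86 + 65) = (1/(5 - 477))² - 2240*(-86 + 65) = (1/(-472))² - 2240*(-21) = (-1/472)² + 47040 = 1/222784 + 47040 = 10479759361/222784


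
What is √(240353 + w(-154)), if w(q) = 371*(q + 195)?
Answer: 6*√7099 ≈ 505.53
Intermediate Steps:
w(q) = 72345 + 371*q (w(q) = 371*(195 + q) = 72345 + 371*q)
√(240353 + w(-154)) = √(240353 + (72345 + 371*(-154))) = √(240353 + (72345 - 57134)) = √(240353 + 15211) = √255564 = 6*√7099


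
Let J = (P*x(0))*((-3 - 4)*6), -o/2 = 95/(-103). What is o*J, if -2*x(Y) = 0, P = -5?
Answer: 0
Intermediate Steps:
x(Y) = 0 (x(Y) = -½*0 = 0)
o = 190/103 (o = -190/(-103) = -190*(-1)/103 = -2*(-95/103) = 190/103 ≈ 1.8447)
J = 0 (J = (-5*0)*((-3 - 4)*6) = 0*(-7*6) = 0*(-42) = 0)
o*J = (190/103)*0 = 0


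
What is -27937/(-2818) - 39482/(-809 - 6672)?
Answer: 320256973/21081458 ≈ 15.191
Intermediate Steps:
-27937/(-2818) - 39482/(-809 - 6672) = -27937*(-1/2818) - 39482/(-7481) = 27937/2818 - 39482*(-1/7481) = 27937/2818 + 39482/7481 = 320256973/21081458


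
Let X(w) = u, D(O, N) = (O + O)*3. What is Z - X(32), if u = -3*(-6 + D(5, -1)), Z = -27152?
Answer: -27080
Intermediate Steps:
D(O, N) = 6*O (D(O, N) = (2*O)*3 = 6*O)
u = -72 (u = -3*(-6 + 6*5) = -3*(-6 + 30) = -3*24 = -72)
X(w) = -72
Z - X(32) = -27152 - 1*(-72) = -27152 + 72 = -27080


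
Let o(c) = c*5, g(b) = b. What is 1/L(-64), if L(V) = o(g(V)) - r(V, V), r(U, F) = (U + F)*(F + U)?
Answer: -1/16704 ≈ -5.9866e-5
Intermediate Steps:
r(U, F) = (F + U)**2 (r(U, F) = (F + U)*(F + U) = (F + U)**2)
o(c) = 5*c
L(V) = -4*V**2 + 5*V (L(V) = 5*V - (V + V)**2 = 5*V - (2*V)**2 = 5*V - 4*V**2 = -4*V**2 + 5*V)
1/L(-64) = 1/(-64*(5 - 4*(-64))) = 1/(-64*(5 + 256)) = 1/(-64*261) = 1/(-16704) = -1/16704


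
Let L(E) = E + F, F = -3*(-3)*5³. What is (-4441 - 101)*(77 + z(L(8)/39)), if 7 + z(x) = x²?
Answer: -2104700726/507 ≈ -4.1513e+6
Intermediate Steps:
F = 1125 (F = 9*125 = 1125)
L(E) = 1125 + E (L(E) = E + 1125 = 1125 + E)
z(x) = -7 + x²
(-4441 - 101)*(77 + z(L(8)/39)) = (-4441 - 101)*(77 + (-7 + ((1125 + 8)/39)²)) = -4542*(77 + (-7 + (1133*(1/39))²)) = -4542*(77 + (-7 + (1133/39)²)) = -4542*(77 + (-7 + 1283689/1521)) = -4542*(77 + 1273042/1521) = -4542*1390159/1521 = -2104700726/507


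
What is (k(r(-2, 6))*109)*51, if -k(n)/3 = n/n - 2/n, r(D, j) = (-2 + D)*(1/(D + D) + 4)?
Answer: -94503/5 ≈ -18901.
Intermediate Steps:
r(D, j) = (-2 + D)*(4 + 1/(2*D)) (r(D, j) = (-2 + D)*(1/(2*D) + 4) = (-2 + D)*(4 + 1/(2*D)))
k(n) = -3 + 6/n (k(n) = -3*(n/n - 2/n) = -3*(1 - 2/n) = -3 + 6/n)
(k(r(-2, 6))*109)*51 = ((-3 + 6/(-15/2 - 1/(-2) + 4*(-2)))*109)*51 = ((-3 + 6/(-15/2 - 1*(-1/2) - 8))*109)*51 = ((-3 + 6/(-15/2 + 1/2 - 8))*109)*51 = ((-3 + 6/(-15))*109)*51 = ((-3 + 6*(-1/15))*109)*51 = ((-3 - 2/5)*109)*51 = -17/5*109*51 = -1853/5*51 = -94503/5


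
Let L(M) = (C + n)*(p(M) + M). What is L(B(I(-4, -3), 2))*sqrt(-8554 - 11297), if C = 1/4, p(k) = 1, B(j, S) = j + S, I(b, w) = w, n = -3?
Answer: 0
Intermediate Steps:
B(j, S) = S + j
C = 1/4 ≈ 0.25000
L(M) = -11/4 - 11*M/4 (L(M) = (1/4 - 3)*(1 + M) = -11*(1 + M)/4 = -11/4 - 11*M/4)
L(B(I(-4, -3), 2))*sqrt(-8554 - 11297) = (-11/4 - 11*(2 - 3)/4)*sqrt(-8554 - 11297) = (-11/4 - 11/4*(-1))*sqrt(-19851) = (-11/4 + 11/4)*(I*sqrt(19851)) = 0*(I*sqrt(19851)) = 0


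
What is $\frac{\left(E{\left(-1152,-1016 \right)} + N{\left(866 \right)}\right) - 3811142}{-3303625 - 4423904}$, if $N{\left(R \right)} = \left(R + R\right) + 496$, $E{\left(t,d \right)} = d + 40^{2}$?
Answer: $\frac{3808330}{7727529} \approx 0.49283$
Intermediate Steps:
$E{\left(t,d \right)} = 1600 + d$ ($E{\left(t,d \right)} = d + 1600 = 1600 + d$)
$N{\left(R \right)} = 496 + 2 R$ ($N{\left(R \right)} = 2 R + 496 = 496 + 2 R$)
$\frac{\left(E{\left(-1152,-1016 \right)} + N{\left(866 \right)}\right) - 3811142}{-3303625 - 4423904} = \frac{\left(\left(1600 - 1016\right) + \left(496 + 2 \cdot 866\right)\right) - 3811142}{-3303625 - 4423904} = \frac{\left(584 + \left(496 + 1732\right)\right) - 3811142}{-7727529} = \left(\left(584 + 2228\right) - 3811142\right) \left(- \frac{1}{7727529}\right) = \left(2812 - 3811142\right) \left(- \frac{1}{7727529}\right) = \left(-3808330\right) \left(- \frac{1}{7727529}\right) = \frac{3808330}{7727529}$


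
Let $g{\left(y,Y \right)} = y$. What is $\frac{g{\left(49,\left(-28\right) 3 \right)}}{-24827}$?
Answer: $- \frac{49}{24827} \approx -0.0019737$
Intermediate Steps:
$\frac{g{\left(49,\left(-28\right) 3 \right)}}{-24827} = \frac{49}{-24827} = 49 \left(- \frac{1}{24827}\right) = - \frac{49}{24827}$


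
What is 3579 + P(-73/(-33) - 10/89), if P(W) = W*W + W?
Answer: 30928487419/8625969 ≈ 3585.5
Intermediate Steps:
P(W) = W + W**2 (P(W) = W**2 + W = W + W**2)
3579 + P(-73/(-33) - 10/89) = 3579 + (-73/(-33) - 10/89)*(1 + (-73/(-33) - 10/89)) = 3579 + (-73*(-1/33) - 10*1/89)*(1 + (-73*(-1/33) - 10*1/89)) = 3579 + (73/33 - 10/89)*(1 + (73/33 - 10/89)) = 3579 + 6167*(1 + 6167/2937)/2937 = 3579 + (6167/2937)*(9104/2937) = 3579 + 56144368/8625969 = 30928487419/8625969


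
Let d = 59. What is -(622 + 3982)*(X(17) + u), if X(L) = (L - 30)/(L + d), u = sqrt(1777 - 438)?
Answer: 14963/19 - 4604*sqrt(1339) ≈ -1.6768e+5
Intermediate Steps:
u = sqrt(1339) ≈ 36.592
X(L) = (-30 + L)/(59 + L) (X(L) = (L - 30)/(L + 59) = (-30 + L)/(59 + L))
-(622 + 3982)*(X(17) + u) = -(622 + 3982)*((-30 + 17)/(59 + 17) + sqrt(1339)) = -4604*(-13/76 + sqrt(1339)) = -(-14963/19 + 4604*sqrt(1339)) = 14963/19 - 4604*sqrt(1339)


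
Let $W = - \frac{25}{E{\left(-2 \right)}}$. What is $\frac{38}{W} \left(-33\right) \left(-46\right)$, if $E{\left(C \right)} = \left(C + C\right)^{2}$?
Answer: $- \frac{922944}{25} \approx -36918.0$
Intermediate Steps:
$E{\left(C \right)} = 4 C^{2}$ ($E{\left(C \right)} = \left(2 C\right)^{2} = 4 C^{2}$)
$W = - \frac{25}{16}$ ($W = - \frac{25}{4 \left(-2\right)^{2}} = - \frac{25}{4 \cdot 4} = - \frac{25}{16} \approx -1.5625$)
$\frac{38}{W} \left(-33\right) \left(-46\right) = \frac{38}{- \frac{25}{16}} \left(-33\right) \left(-46\right) = 38 \left(- \frac{16}{25}\right) \left(-33\right) \left(-46\right) = \left(- \frac{608}{25}\right) \left(-33\right) \left(-46\right) = \frac{20064}{25} \left(-46\right) = - \frac{922944}{25}$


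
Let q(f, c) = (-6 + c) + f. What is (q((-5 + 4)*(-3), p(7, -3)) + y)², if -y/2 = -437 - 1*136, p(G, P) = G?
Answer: 1322500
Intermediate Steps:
q(f, c) = -6 + c + f
y = 1146 (y = -2*(-437 - 1*136) = -2*(-437 - 136) = -2*(-573) = 1146)
(q((-5 + 4)*(-3), p(7, -3)) + y)² = ((-6 + 7 + (-5 + 4)*(-3)) + 1146)² = ((-6 + 7 - 1*(-3)) + 1146)² = ((-6 + 7 + 3) + 1146)² = (4 + 1146)² = 1150² = 1322500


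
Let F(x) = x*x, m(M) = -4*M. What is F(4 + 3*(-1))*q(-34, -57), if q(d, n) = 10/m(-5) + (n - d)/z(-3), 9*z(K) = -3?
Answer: 139/2 ≈ 69.500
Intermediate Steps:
z(K) = -1/3 (z(K) = (1/9)*(-3) = -1/3)
F(x) = x**2
q(d, n) = 1/2 - 3*n + 3*d (q(d, n) = 10/((-4*(-5))) + (n - d)/(-1/3) = 10/20 + (n - d)*(-3) = 10*(1/20) + (-3*n + 3*d) = 1/2 + (-3*n + 3*d) = 1/2 - 3*n + 3*d)
F(4 + 3*(-1))*q(-34, -57) = (4 + 3*(-1))**2*(1/2 - 3*(-57) + 3*(-34)) = (4 - 3)**2*(1/2 + 171 - 102) = 1**2*(139/2) = 1*(139/2) = 139/2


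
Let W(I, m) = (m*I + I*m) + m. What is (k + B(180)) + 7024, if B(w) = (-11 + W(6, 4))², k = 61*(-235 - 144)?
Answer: -14414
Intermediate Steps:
k = -23119 (k = 61*(-379) = -23119)
W(I, m) = m + 2*I*m (W(I, m) = (I*m + I*m) + m = 2*I*m + m = m + 2*I*m)
B(w) = 1681 (B(w) = (-11 + 4*(1 + 2*6))² = (-11 + 4*(1 + 12))² = (-11 + 4*13)² = (-11 + 52)² = 41² = 1681)
(k + B(180)) + 7024 = (-23119 + 1681) + 7024 = -21438 + 7024 = -14414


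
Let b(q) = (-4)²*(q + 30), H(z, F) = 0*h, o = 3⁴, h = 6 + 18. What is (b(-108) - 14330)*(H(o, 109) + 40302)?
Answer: -627824556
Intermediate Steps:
h = 24
o = 81
H(z, F) = 0 (H(z, F) = 0*24 = 0)
b(q) = 480 + 16*q (b(q) = 16*(30 + q) = 480 + 16*q)
(b(-108) - 14330)*(H(o, 109) + 40302) = ((480 + 16*(-108)) - 14330)*(0 + 40302) = ((480 - 1728) - 14330)*40302 = (-1248 - 14330)*40302 = -15578*40302 = -627824556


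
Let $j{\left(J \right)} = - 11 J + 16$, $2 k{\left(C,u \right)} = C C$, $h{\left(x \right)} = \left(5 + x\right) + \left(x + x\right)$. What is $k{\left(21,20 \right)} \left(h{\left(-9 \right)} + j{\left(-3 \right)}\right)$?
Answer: $\frac{11907}{2} \approx 5953.5$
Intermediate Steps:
$h{\left(x \right)} = 5 + 3 x$ ($h{\left(x \right)} = \left(5 + x\right) + 2 x = 5 + 3 x$)
$k{\left(C,u \right)} = \frac{C^{2}}{2}$ ($k{\left(C,u \right)} = \frac{C C}{2} = \frac{C^{2}}{2}$)
$j{\left(J \right)} = 16 - 11 J$
$k{\left(21,20 \right)} \left(h{\left(-9 \right)} + j{\left(-3 \right)}\right) = \frac{21^{2}}{2} \left(\left(5 + 3 \left(-9\right)\right) + \left(16 - -33\right)\right) = \frac{1}{2} \cdot 441 \left(\left(5 - 27\right) + \left(16 + 33\right)\right) = \frac{441 \left(-22 + 49\right)}{2} = \frac{441}{2} \cdot 27 = \frac{11907}{2}$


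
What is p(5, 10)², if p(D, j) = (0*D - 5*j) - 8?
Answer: 3364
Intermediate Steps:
p(D, j) = -8 - 5*j (p(D, j) = (0 - 5*j) - 8 = -5*j - 8 = -8 - 5*j)
p(5, 10)² = (-8 - 5*10)² = (-8 - 50)² = (-58)² = 3364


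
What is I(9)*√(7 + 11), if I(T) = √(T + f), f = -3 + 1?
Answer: 3*√14 ≈ 11.225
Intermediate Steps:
f = -2
I(T) = √(-2 + T) (I(T) = √(T - 2) = √(-2 + T))
I(9)*√(7 + 11) = √(-2 + 9)*√(7 + 11) = √7*√18 = √7*(3*√2) = 3*√14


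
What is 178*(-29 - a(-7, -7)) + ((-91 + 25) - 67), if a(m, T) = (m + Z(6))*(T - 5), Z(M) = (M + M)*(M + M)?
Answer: 287337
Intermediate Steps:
Z(M) = 4*M**2 (Z(M) = (2*M)*(2*M) = 4*M**2)
a(m, T) = (-5 + T)*(144 + m) (a(m, T) = (m + 4*6**2)*(T - 5) = (m + 4*36)*(-5 + T) = (m + 144)*(-5 + T) = (144 + m)*(-5 + T) = (-5 + T)*(144 + m))
178*(-29 - a(-7, -7)) + ((-91 + 25) - 67) = 178*(-29 - (-720 - 5*(-7) + 144*(-7) - 7*(-7))) + ((-91 + 25) - 67) = 178*(-29 - (-720 + 35 - 1008 + 49)) + (-66 - 67) = 178*(-29 - 1*(-1644)) - 133 = 178*(-29 + 1644) - 133 = 178*1615 - 133 = 287470 - 133 = 287337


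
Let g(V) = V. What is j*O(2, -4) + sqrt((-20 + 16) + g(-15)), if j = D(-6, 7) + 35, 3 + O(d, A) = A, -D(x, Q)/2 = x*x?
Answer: 259 + I*sqrt(19) ≈ 259.0 + 4.3589*I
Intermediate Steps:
D(x, Q) = -2*x**2 (D(x, Q) = -2*x*x = -2*x**2)
O(d, A) = -3 + A
j = -37 (j = -2*(-6)**2 + 35 = -2*36 + 35 = -72 + 35 = -37)
j*O(2, -4) + sqrt((-20 + 16) + g(-15)) = -37*(-3 - 4) + sqrt((-20 + 16) - 15) = -37*(-7) + sqrt(-4 - 15) = 259 + sqrt(-19) = 259 + I*sqrt(19)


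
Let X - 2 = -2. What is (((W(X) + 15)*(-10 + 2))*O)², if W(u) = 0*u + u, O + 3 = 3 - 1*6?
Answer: 518400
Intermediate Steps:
X = 0 (X = 2 - 2 = 0)
O = -6 (O = -3 + (3 - 1*6) = -3 + (3 - 6) = -3 - 3 = -6)
W(u) = u (W(u) = 0 + u = u)
(((W(X) + 15)*(-10 + 2))*O)² = (((0 + 15)*(-10 + 2))*(-6))² = ((15*(-8))*(-6))² = (-120*(-6))² = 720² = 518400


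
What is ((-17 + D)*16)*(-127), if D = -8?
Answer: 50800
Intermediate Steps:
((-17 + D)*16)*(-127) = ((-17 - 8)*16)*(-127) = -25*16*(-127) = -400*(-127) = 50800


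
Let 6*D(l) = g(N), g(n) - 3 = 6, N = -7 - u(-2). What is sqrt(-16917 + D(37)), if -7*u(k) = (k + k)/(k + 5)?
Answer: 3*I*sqrt(7518)/2 ≈ 130.06*I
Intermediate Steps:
u(k) = -2*k/(7*(5 + k)) (u(k) = -(k + k)/(7*(k + 5)) = -2*k/(7*(5 + k)))
N = -151/21 (N = -7 - (-2)*(-2)/(35 + 7*(-2)) = -7 - (-2)*(-2)/(35 - 14) = -7 - (-2)*(-2)/21 = -7 - 1*4/21 = -7 - 4/21 = -151/21 ≈ -7.1905)
g(n) = 9 (g(n) = 3 + 6 = 9)
D(l) = 3/2 (D(l) = (1/6)*9 = 3/2)
sqrt(-16917 + D(37)) = sqrt(-16917 + 3/2) = sqrt(-33831/2) = 3*I*sqrt(7518)/2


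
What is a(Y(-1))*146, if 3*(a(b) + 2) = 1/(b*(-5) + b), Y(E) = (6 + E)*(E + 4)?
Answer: -26353/90 ≈ -292.81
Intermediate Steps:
Y(E) = (4 + E)*(6 + E) (Y(E) = (6 + E)*(4 + E) = (4 + E)*(6 + E))
a(b) = -2 - 1/(12*b) (a(b) = -2 + 1/(3*(b*(-5) + b)) = -2 + 1/(3*(-5*b + b)) = -2 + 1/(3*((-4*b))) = -2 + (-1/(4*b))/3 = -2 - 1/(12*b))
a(Y(-1))*146 = (-2 - 1/(12*(24 + (-1)² + 10*(-1))))*146 = (-2 - 1/(12*(24 + 1 - 10)))*146 = (-2 - 1/12/15)*146 = (-2 - 1/12*1/15)*146 = (-2 - 1/180)*146 = -361/180*146 = -26353/90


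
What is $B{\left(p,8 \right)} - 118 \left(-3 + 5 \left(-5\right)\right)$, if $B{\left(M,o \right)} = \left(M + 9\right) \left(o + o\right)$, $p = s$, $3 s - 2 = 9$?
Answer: $\frac{10520}{3} \approx 3506.7$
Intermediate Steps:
$s = \frac{11}{3}$ ($s = \frac{2}{3} + \frac{1}{3} \cdot 9 = \frac{2}{3} + 3 = \frac{11}{3} \approx 3.6667$)
$p = \frac{11}{3} \approx 3.6667$
$B{\left(M,o \right)} = 2 o \left(9 + M\right)$ ($B{\left(M,o \right)} = \left(9 + M\right) 2 o = 2 o \left(9 + M\right)$)
$B{\left(p,8 \right)} - 118 \left(-3 + 5 \left(-5\right)\right) = 2 \cdot 8 \left(9 + \frac{11}{3}\right) - 118 \left(-3 + 5 \left(-5\right)\right) = 2 \cdot 8 \cdot \frac{38}{3} - 118 \left(-3 - 25\right) = \frac{608}{3} - -3304 = \frac{608}{3} + 3304 = \frac{10520}{3}$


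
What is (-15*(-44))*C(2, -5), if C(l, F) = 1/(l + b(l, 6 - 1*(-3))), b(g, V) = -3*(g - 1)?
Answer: -660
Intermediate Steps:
b(g, V) = 3 - 3*g (b(g, V) = -3*(-1 + g) = 3 - 3*g)
C(l, F) = 1/(3 - 2*l) (C(l, F) = 1/(l + (3 - 3*l)) = 1/(3 - 2*l))
(-15*(-44))*C(2, -5) = (-15*(-44))*(-1/(-3 + 2*2)) = 660*(-1/(-3 + 4)) = 660*(-1/1) = 660*(-1*1) = 660*(-1) = -660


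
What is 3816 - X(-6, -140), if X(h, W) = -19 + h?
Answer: 3841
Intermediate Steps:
3816 - X(-6, -140) = 3816 - (-19 - 6) = 3816 - 1*(-25) = 3816 + 25 = 3841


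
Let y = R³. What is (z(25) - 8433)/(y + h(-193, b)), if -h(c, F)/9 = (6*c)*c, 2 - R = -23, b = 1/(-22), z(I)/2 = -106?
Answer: 8645/1995821 ≈ 0.0043316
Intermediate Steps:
z(I) = -212 (z(I) = 2*(-106) = -212)
b = -1/22 ≈ -0.045455
R = 25 (R = 2 - 1*(-23) = 2 + 23 = 25)
h(c, F) = -54*c² (h(c, F) = -9*6*c*c = -54*c²)
y = 15625 (y = 25³ = 15625)
(z(25) - 8433)/(y + h(-193, b)) = (-212 - 8433)/(15625 - 54*(-193)²) = -8645/(15625 - 54*37249) = -8645/(15625 - 2011446) = -8645/(-1995821) = -8645*(-1/1995821) = 8645/1995821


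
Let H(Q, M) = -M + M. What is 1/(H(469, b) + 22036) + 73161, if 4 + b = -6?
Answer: 1612175797/22036 ≈ 73161.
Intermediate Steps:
b = -10 (b = -4 - 6 = -10)
H(Q, M) = 0
1/(H(469, b) + 22036) + 73161 = 1/(0 + 22036) + 73161 = 1/22036 + 73161 = 1612175797/22036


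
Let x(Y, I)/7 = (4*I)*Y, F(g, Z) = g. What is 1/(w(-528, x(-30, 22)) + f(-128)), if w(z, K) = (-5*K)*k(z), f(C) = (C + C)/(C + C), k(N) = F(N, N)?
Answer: -1/48787199 ≈ -2.0497e-8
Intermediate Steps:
k(N) = N
x(Y, I) = 28*I*Y (x(Y, I) = 7*((4*I)*Y) = 7*(4*I*Y) = 28*I*Y)
f(C) = 1 (f(C) = (2*C)/((2*C)) = (2*C)*(1/(2*C)) = 1)
w(z, K) = -5*K*z (w(z, K) = (-5*K)*z = -5*K*z)
1/(w(-528, x(-30, 22)) + f(-128)) = 1/(-5*28*22*(-30)*(-528) + 1) = 1/(-5*(-18480)*(-528) + 1) = 1/(-48787200 + 1) = 1/(-48787199) = -1/48787199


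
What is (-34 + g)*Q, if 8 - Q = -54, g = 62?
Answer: 1736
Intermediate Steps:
Q = 62 (Q = 8 - 1*(-54) = 8 + 54 = 62)
(-34 + g)*Q = (-34 + 62)*62 = 28*62 = 1736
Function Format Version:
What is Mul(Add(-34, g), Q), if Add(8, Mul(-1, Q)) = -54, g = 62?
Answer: 1736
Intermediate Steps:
Q = 62 (Q = Add(8, Mul(-1, -54)) = Add(8, 54) = 62)
Mul(Add(-34, g), Q) = Mul(Add(-34, 62), 62) = Mul(28, 62) = 1736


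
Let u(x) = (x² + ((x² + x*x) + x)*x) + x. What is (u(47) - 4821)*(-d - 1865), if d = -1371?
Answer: -102401260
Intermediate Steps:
u(x) = x + x² + x*(x + 2*x²) (u(x) = (x² + ((x² + x²) + x)*x) + x = (x² + (2*x² + x)*x) + x = (x² + (x + 2*x²)*x) + x = (x² + x*(x + 2*x²)) + x = x + x² + x*(x + 2*x²))
(u(47) - 4821)*(-d - 1865) = (47*(1 + 2*47 + 2*47²) - 4821)*(-1*(-1371) - 1865) = (47*(1 + 94 + 2*2209) - 4821)*(1371 - 1865) = (47*(1 + 94 + 4418) - 4821)*(-494) = (47*4513 - 4821)*(-494) = (212111 - 4821)*(-494) = 207290*(-494) = -102401260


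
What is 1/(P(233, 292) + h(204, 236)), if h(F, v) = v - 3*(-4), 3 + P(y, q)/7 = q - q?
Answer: 1/227 ≈ 0.0044053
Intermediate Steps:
P(y, q) = -21 (P(y, q) = -21 + 7*(q - q) = -21 + 7*0 = -21 + 0 = -21)
h(F, v) = 12 + v (h(F, v) = v + 12 = 12 + v)
1/(P(233, 292) + h(204, 236)) = 1/(-21 + (12 + 236)) = 1/(-21 + 248) = 1/227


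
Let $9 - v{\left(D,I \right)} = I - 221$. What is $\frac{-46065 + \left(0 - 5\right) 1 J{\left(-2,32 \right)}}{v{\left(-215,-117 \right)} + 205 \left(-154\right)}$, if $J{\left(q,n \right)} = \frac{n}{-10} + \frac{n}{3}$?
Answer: $\frac{138307}{93669} \approx 1.4766$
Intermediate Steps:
$v{\left(D,I \right)} = 230 - I$ ($v{\left(D,I \right)} = 9 - \left(I - 221\right) = 9 - \left(-221 + I\right) = 230 - I$)
$J{\left(q,n \right)} = \frac{7 n}{30}$ ($J{\left(q,n \right)} = n \left(- \frac{1}{10}\right) + n \frac{1}{3} = - \frac{n}{10} + \frac{n}{3} = \frac{7 n}{30}$)
$\frac{-46065 + \left(0 - 5\right) 1 J{\left(-2,32 \right)}}{v{\left(-215,-117 \right)} + 205 \left(-154\right)} = \frac{-46065 + \left(0 - 5\right) 1 \cdot \frac{7}{30} \cdot 32}{\left(230 - -117\right) + 205 \left(-154\right)} = \frac{-46065 + \left(-5\right) 1 \cdot \frac{112}{15}}{\left(230 + 117\right) - 31570} = \frac{-46065 - \frac{112}{3}}{347 - 31570} = \frac{-46065 - \frac{112}{3}}{-31223} = \left(- \frac{138307}{3}\right) \left(- \frac{1}{31223}\right) = \frac{138307}{93669}$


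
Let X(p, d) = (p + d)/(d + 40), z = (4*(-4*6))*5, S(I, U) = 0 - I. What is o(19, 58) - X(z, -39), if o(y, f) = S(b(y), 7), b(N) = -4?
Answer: 523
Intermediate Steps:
S(I, U) = -I
z = -480 (z = (4*(-24))*5 = -96*5 = -480)
o(y, f) = 4 (o(y, f) = -1*(-4) = 4)
X(p, d) = (d + p)/(40 + d)
o(19, 58) - X(z, -39) = 4 - (-39 - 480)/(40 - 39) = 4 - (-519)/1 = 4 - (-519) = 4 - 1*(-519) = 4 + 519 = 523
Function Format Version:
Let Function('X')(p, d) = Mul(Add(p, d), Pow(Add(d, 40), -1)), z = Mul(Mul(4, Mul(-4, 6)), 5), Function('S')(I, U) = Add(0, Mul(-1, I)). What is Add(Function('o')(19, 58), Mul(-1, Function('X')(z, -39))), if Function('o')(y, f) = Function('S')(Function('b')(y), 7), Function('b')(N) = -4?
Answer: 523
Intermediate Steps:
Function('S')(I, U) = Mul(-1, I)
z = -480 (z = Mul(Mul(4, -24), 5) = Mul(-96, 5) = -480)
Function('o')(y, f) = 4 (Function('o')(y, f) = Mul(-1, -4) = 4)
Function('X')(p, d) = Mul(Pow(Add(40, d), -1), Add(d, p)) (Function('X')(p, d) = Mul(Add(d, p), Pow(Add(40, d), -1)) = Mul(Pow(Add(40, d), -1), Add(d, p)))
Add(Function('o')(19, 58), Mul(-1, Function('X')(z, -39))) = Add(4, Mul(-1, Mul(Pow(Add(40, -39), -1), Add(-39, -480)))) = Add(4, Mul(-1, Mul(Pow(1, -1), -519))) = Add(4, Mul(-1, Mul(1, -519))) = Add(4, Mul(-1, -519)) = Add(4, 519) = 523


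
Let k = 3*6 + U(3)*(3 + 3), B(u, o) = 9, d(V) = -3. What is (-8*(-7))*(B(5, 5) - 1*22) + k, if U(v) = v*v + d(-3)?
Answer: -674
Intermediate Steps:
U(v) = -3 + v**2 (U(v) = v*v - 3 = v**2 - 3 = -3 + v**2)
k = 54 (k = 3*6 + (-3 + 3**2)*(3 + 3) = 18 + (-3 + 9)*6 = 18 + 6*6 = 18 + 36 = 54)
(-8*(-7))*(B(5, 5) - 1*22) + k = (-8*(-7))*(9 - 1*22) + 54 = 56*(9 - 22) + 54 = 56*(-13) + 54 = -728 + 54 = -674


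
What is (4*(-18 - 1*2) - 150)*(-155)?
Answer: 35650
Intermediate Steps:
(4*(-18 - 1*2) - 150)*(-155) = (4*(-18 - 2) - 150)*(-155) = (4*(-20) - 150)*(-155) = (-80 - 150)*(-155) = -230*(-155) = 35650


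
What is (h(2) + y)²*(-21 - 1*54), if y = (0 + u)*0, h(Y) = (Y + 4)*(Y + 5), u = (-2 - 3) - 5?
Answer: -132300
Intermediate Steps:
u = -10 (u = -5 - 5 = -10)
h(Y) = (4 + Y)*(5 + Y)
y = 0 (y = (0 - 10)*0 = -10*0 = 0)
(h(2) + y)²*(-21 - 1*54) = ((20 + 2² + 9*2) + 0)²*(-21 - 1*54) = ((20 + 4 + 18) + 0)²*(-21 - 54) = (42 + 0)²*(-75) = 42²*(-75) = 1764*(-75) = -132300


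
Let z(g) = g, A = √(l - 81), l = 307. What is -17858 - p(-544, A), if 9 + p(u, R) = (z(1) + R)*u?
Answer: -17305 + 544*√226 ≈ -9126.9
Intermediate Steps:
A = √226 (A = √(307 - 81) = √226 ≈ 15.033)
p(u, R) = -9 + u*(1 + R) (p(u, R) = -9 + (1 + R)*u = -9 + u*(1 + R))
-17858 - p(-544, A) = -17858 - (-9 - 544 + √226*(-544)) = -17858 - (-9 - 544 - 544*√226) = -17858 - (-553 - 544*√226) = -17858 + (553 + 544*√226) = -17305 + 544*√226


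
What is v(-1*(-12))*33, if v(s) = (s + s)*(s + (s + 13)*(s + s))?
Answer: 484704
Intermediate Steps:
v(s) = 2*s*(s + 2*s*(13 + s)) (v(s) = (2*s)*(s + (13 + s)*(2*s)) = (2*s)*(s + 2*s*(13 + s)) = 2*s*(s + 2*s*(13 + s)))
v(-1*(-12))*33 = ((-1*(-12))²*(54 + 4*(-1*(-12))))*33 = (12²*(54 + 4*12))*33 = (144*(54 + 48))*33 = (144*102)*33 = 14688*33 = 484704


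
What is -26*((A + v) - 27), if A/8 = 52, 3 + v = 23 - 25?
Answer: -9984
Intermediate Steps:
v = -5 (v = -3 + (23 - 25) = -3 - 2 = -5)
A = 416 (A = 8*52 = 416)
-26*((A + v) - 27) = -26*((416 - 5) - 27) = -26*(411 - 27) = -26*384 = -9984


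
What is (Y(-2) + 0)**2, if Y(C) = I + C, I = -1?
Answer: 9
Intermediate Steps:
Y(C) = -1 + C
(Y(-2) + 0)**2 = ((-1 - 2) + 0)**2 = (-3 + 0)**2 = (-3)**2 = 9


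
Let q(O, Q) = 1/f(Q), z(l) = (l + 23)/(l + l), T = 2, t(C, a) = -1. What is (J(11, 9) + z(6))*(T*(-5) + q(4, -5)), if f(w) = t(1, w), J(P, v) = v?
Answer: -1507/12 ≈ -125.58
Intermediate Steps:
f(w) = -1
z(l) = (23 + l)/(2*l) (z(l) = (23 + l)/((2*l)) = (23 + l)*(1/(2*l)) = (23 + l)/(2*l))
q(O, Q) = -1 (q(O, Q) = 1/(-1) = -1)
(J(11, 9) + z(6))*(T*(-5) + q(4, -5)) = (9 + (½)*(23 + 6)/6)*(2*(-5) - 1) = (9 + (½)*(⅙)*29)*(-10 - 1) = (9 + 29/12)*(-11) = (137/12)*(-11) = -1507/12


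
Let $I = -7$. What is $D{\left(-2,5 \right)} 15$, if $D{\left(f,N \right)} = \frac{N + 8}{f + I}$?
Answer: $- \frac{65}{3} \approx -21.667$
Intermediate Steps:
$D{\left(f,N \right)} = \frac{8 + N}{-7 + f}$ ($D{\left(f,N \right)} = \frac{N + 8}{f - 7} = \frac{8 + N}{-7 + f}$)
$D{\left(-2,5 \right)} 15 = \frac{8 + 5}{-7 - 2} \cdot 15 = \frac{1}{-9} \cdot 13 \cdot 15 = \left(- \frac{1}{9}\right) 13 \cdot 15 = \left(- \frac{13}{9}\right) 15 = - \frac{65}{3}$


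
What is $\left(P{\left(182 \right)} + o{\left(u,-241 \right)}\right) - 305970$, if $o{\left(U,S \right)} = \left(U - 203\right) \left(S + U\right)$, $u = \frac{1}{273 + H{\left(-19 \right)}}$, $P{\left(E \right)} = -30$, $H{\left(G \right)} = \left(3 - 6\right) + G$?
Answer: $- \frac{16196219520}{63001} \approx -2.5708 \cdot 10^{5}$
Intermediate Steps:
$H{\left(G \right)} = -3 + G$
$u = \frac{1}{251}$ ($u = \frac{1}{273 - 22} = \frac{1}{251} \approx 0.0039841$)
$o{\left(U,S \right)} = \left(-203 + U\right) \left(S + U\right)$
$\left(P{\left(182 \right)} + o{\left(u,-241 \right)}\right) - 305970 = \left(-30 - \left(- \frac{12279229}{251} - \frac{1}{63001}\right)\right) - 305970 = \left(-30 + \left(\frac{1}{63001} + 48923 - \frac{203}{251} - \frac{241}{251}\right)\right) - 305970 = \left(-30 + \frac{3082086480}{63001}\right) - 305970 = \frac{3080196450}{63001} - 305970 = - \frac{16196219520}{63001}$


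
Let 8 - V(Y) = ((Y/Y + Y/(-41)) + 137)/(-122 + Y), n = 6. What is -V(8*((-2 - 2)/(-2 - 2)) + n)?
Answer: -10267/1107 ≈ -9.2746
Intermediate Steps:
V(Y) = 8 - (138 - Y/41)/(-122 + Y) (V(Y) = 8 - ((Y/Y + Y/(-41)) + 137)/(-122 + Y) = 8 - ((1 + Y*(-1/41)) + 137)/(-122 + Y) = 8 - ((1 - Y/41) + 137)/(-122 + Y) = 8 - (138 - Y/41)/(-122 + Y))
-V(8*((-2 - 2)/(-2 - 2)) + n) = -(-45674 + 329*(8*((-2 - 2)/(-2 - 2)) + 6))/(41*(-122 + (8*((-2 - 2)/(-2 - 2)) + 6))) = -(-45674 + 329*(8*(-4/(-4)) + 6))/(41*(-122 + (8*(-4/(-4)) + 6))) = -(-45674 + 329*(8*(-4*(-¼)) + 6))/(41*(-122 + (8*(-4*(-¼)) + 6))) = -(-45674 + 329*(8*1 + 6))/(41*(-122 + (8*1 + 6))) = -(-45674 + 329*(8 + 6))/(41*(-122 + (8 + 6))) = -(-45674 + 329*14)/(41*(-122 + 14)) = -(-45674 + 4606)/(41*(-108)) = -(-1)*(-41068)/(41*108) = -1*10267/1107 = -10267/1107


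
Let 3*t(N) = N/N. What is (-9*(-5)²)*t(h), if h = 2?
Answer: -75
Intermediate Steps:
t(N) = ⅓ (t(N) = (N/N)/3 = (⅓)*1 = ⅓)
(-9*(-5)²)*t(h) = -9*(-5)²*(⅓) = -9*25*(⅓) = -225*⅓ = -75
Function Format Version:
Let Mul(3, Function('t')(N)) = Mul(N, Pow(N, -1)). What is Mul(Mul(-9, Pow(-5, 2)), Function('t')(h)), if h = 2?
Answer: -75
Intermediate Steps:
Function('t')(N) = Rational(1, 3) (Function('t')(N) = Mul(Rational(1, 3), Mul(N, Pow(N, -1))) = Mul(Rational(1, 3), 1) = Rational(1, 3))
Mul(Mul(-9, Pow(-5, 2)), Function('t')(h)) = Mul(Mul(-9, Pow(-5, 2)), Rational(1, 3)) = Mul(Mul(-9, 25), Rational(1, 3)) = Mul(-225, Rational(1, 3)) = -75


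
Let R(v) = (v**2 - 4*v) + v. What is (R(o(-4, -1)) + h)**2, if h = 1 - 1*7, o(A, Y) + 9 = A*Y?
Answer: 1156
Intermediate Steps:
o(A, Y) = -9 + A*Y
R(v) = v**2 - 3*v
h = -6 (h = 1 - 7 = -6)
(R(o(-4, -1)) + h)**2 = ((-9 - 4*(-1))*(-3 + (-9 - 4*(-1))) - 6)**2 = ((-9 + 4)*(-3 + (-9 + 4)) - 6)**2 = (-5*(-3 - 5) - 6)**2 = (-5*(-8) - 6)**2 = (40 - 6)**2 = 34**2 = 1156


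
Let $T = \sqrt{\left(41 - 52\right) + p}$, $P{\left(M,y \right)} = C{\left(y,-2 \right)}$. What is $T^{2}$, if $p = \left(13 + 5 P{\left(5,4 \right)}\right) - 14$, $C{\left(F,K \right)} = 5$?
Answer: $13$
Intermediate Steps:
$P{\left(M,y \right)} = 5$
$p = 24$ ($p = \left(13 + 5 \cdot 5\right) - 14 = \left(13 + 25\right) - 14 = 38 - 14 = 24$)
$T = \sqrt{13}$ ($T = \sqrt{\left(41 - 52\right) + 24} = \sqrt{-11 + 24} = \sqrt{13} \approx 3.6056$)
$T^{2} = \left(\sqrt{13}\right)^{2} = 13$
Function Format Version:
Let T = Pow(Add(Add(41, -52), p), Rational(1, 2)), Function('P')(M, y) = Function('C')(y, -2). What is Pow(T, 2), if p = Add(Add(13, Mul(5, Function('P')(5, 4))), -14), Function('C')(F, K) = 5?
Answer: 13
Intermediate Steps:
Function('P')(M, y) = 5
p = 24 (p = Add(Add(13, Mul(5, 5)), -14) = Add(Add(13, 25), -14) = Add(38, -14) = 24)
T = Pow(13, Rational(1, 2)) (T = Pow(Add(Add(41, -52), 24), Rational(1, 2)) = Pow(Add(-11, 24), Rational(1, 2)) = Pow(13, Rational(1, 2)) ≈ 3.6056)
Pow(T, 2) = Pow(Pow(13, Rational(1, 2)), 2) = 13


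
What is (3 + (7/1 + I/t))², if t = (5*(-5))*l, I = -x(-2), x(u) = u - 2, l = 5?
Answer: 1552516/15625 ≈ 99.361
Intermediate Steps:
x(u) = -2 + u
I = 4 (I = -(-2 - 2) = -1*(-4) = 4)
t = -125 (t = (5*(-5))*5 = -25*5 = -125)
(3 + (7/1 + I/t))² = (3 + (7/1 + 4/(-125)))² = (3 + (7*1 + 4*(-1/125)))² = (3 + (7 - 4/125))² = (3 + 871/125)² = (1246/125)² = 1552516/15625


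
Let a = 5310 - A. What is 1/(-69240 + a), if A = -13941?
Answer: -1/49989 ≈ -2.0004e-5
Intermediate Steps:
a = 19251 (a = 5310 - 1*(-13941) = 5310 + 13941 = 19251)
1/(-69240 + a) = 1/(-69240 + 19251) = 1/(-49989) = -1/49989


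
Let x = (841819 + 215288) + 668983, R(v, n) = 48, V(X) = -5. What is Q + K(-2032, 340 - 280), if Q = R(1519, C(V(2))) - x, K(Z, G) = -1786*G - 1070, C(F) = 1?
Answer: -1834272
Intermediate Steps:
K(Z, G) = -1070 - 1786*G
x = 1726090 (x = 1057107 + 668983 = 1726090)
Q = -1726042 (Q = 48 - 1*1726090 = 48 - 1726090 = -1726042)
Q + K(-2032, 340 - 280) = -1726042 + (-1070 - 1786*(340 - 280)) = -1726042 + (-1070 - 1786*60) = -1726042 + (-1070 - 107160) = -1726042 - 108230 = -1834272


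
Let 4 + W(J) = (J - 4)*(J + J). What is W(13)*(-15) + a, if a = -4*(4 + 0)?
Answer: -3466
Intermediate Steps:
W(J) = -4 + 2*J*(-4 + J) (W(J) = -4 + (J - 4)*(J + J) = -4 + (-4 + J)*(2*J) = -4 + 2*J*(-4 + J))
a = -16 (a = -4*4 = -16)
W(13)*(-15) + a = (-4 - 8*13 + 2*13²)*(-15) - 16 = (-4 - 104 + 2*169)*(-15) - 16 = (-4 - 104 + 338)*(-15) - 16 = 230*(-15) - 16 = -3450 - 16 = -3466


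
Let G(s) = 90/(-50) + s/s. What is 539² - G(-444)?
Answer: 1452609/5 ≈ 2.9052e+5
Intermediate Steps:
G(s) = -⅘ (G(s) = 90*(-1/50) + 1 = -9/5 + 1 = -⅘)
539² - G(-444) = 539² - 1*(-⅘) = 290521 + ⅘ = 1452609/5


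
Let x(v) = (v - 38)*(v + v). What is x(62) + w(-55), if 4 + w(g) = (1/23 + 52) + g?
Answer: 68288/23 ≈ 2969.0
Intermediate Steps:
x(v) = 2*v*(-38 + v) (x(v) = (-38 + v)*(2*v) = 2*v*(-38 + v))
w(g) = 1105/23 + g (w(g) = -4 + ((1/23 + 52) + g) = -4 + (1197/23 + g) = 1105/23 + g)
x(62) + w(-55) = 2*62*(-38 + 62) + (1105/23 - 55) = 2*62*24 - 160/23 = 2976 - 160/23 = 68288/23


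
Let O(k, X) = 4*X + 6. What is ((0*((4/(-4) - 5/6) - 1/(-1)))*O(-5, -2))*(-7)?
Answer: 0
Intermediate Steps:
O(k, X) = 6 + 4*X
((0*((4/(-4) - 5/6) - 1/(-1)))*O(-5, -2))*(-7) = ((0*((4/(-4) - 5/6) - 1/(-1)))*(6 + 4*(-2)))*(-7) = ((0*((4*(-¼) - 5*⅙) - 1*(-1)))*(6 - 8))*(-7) = ((0*((-1 - ⅚) + 1))*(-2))*(-7) = ((0*(-11/6 + 1))*(-2))*(-7) = ((0*(-⅚))*(-2))*(-7) = (0*(-2))*(-7) = 0*(-7) = 0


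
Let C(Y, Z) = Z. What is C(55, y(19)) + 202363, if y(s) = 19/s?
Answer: 202364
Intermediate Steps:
C(55, y(19)) + 202363 = 19/19 + 202363 = 19*(1/19) + 202363 = 1 + 202363 = 202364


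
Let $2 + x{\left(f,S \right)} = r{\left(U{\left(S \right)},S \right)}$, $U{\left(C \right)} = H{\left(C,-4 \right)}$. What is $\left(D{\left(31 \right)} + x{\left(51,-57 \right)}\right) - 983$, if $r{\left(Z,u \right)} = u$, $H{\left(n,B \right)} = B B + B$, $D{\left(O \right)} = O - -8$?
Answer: $-1003$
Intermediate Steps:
$D{\left(O \right)} = 8 + O$ ($D{\left(O \right)} = O + 8 = 8 + O$)
$H{\left(n,B \right)} = B + B^{2}$ ($H{\left(n,B \right)} = B^{2} + B = B + B^{2}$)
$U{\left(C \right)} = 12$ ($U{\left(C \right)} = - 4 \left(1 - 4\right) = \left(-4\right) \left(-3\right) = 12$)
$x{\left(f,S \right)} = -2 + S$
$\left(D{\left(31 \right)} + x{\left(51,-57 \right)}\right) - 983 = \left(\left(8 + 31\right) - 59\right) - 983 = \left(39 - 59\right) - 983 = -20 - 983 = -1003$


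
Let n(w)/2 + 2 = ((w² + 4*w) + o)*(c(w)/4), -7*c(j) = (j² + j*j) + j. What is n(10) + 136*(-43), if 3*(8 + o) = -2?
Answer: -7822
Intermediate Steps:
o = -26/3 (o = -8 + (⅓)*(-2) = -8 - ⅔ = -26/3 ≈ -8.6667)
c(j) = -2*j²/7 - j/7 (c(j) = -((j² + j*j) + j)/7 = -((j² + j²) + j)/7 = -(2*j² + j)/7 = -(j + 2*j²)/7 = -2*j²/7 - j/7)
n(w) = -4 - w*(1 + 2*w)*(-26/3 + w² + 4*w)/14 (n(w) = -4 + 2*(((w² + 4*w) - 26/3)*(-w*(1 + 2*w)/7/4)) = -4 + 2*((-26/3 + w² + 4*w)*(-w*(1 + 2*w)/7*(¼))) = -4 + 2*((-26/3 + w² + 4*w)*(-w*(1 + 2*w)/28)) = -4 + 2*(-w*(1 + 2*w)*(-26/3 + w² + 4*w)/28) = -4 - w*(1 + 2*w)*(-26/3 + w² + 4*w)/14)
n(10) + 136*(-43) = (-4 - 9/14*10³ - ⅐*10⁴ + (13/21)*10 + (20/21)*10²) + 136*(-43) = (-4 - 9/14*1000 - ⅐*10000 + 130/21 + (20/21)*100) - 5848 = (-4 - 4500/7 - 10000/7 + 130/21 + 2000/21) - 5848 = -1974 - 5848 = -7822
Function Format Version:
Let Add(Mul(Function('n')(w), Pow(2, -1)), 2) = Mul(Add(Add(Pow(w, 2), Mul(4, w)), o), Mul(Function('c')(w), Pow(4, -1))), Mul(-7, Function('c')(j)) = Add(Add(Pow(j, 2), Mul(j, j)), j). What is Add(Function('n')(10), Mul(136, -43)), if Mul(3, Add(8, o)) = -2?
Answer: -7822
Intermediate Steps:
o = Rational(-26, 3) (o = Add(-8, Mul(Rational(1, 3), -2)) = Add(-8, Rational(-2, 3)) = Rational(-26, 3) ≈ -8.6667)
Function('c')(j) = Add(Mul(Rational(-2, 7), Pow(j, 2)), Mul(Rational(-1, 7), j)) (Function('c')(j) = Mul(Rational(-1, 7), Add(Add(Pow(j, 2), Mul(j, j)), j)) = Mul(Rational(-1, 7), Add(Add(Pow(j, 2), Pow(j, 2)), j)) = Mul(Rational(-1, 7), Add(Mul(2, Pow(j, 2)), j)) = Mul(Rational(-1, 7), Add(j, Mul(2, Pow(j, 2)))) = Add(Mul(Rational(-2, 7), Pow(j, 2)), Mul(Rational(-1, 7), j)))
Function('n')(w) = Add(-4, Mul(Rational(-1, 14), w, Add(1, Mul(2, w)), Add(Rational(-26, 3), Pow(w, 2), Mul(4, w)))) (Function('n')(w) = Add(-4, Mul(2, Mul(Add(Add(Pow(w, 2), Mul(4, w)), Rational(-26, 3)), Mul(Mul(Rational(-1, 7), w, Add(1, Mul(2, w))), Pow(4, -1))))) = Add(-4, Mul(2, Mul(Add(Rational(-26, 3), Pow(w, 2), Mul(4, w)), Mul(Mul(Rational(-1, 7), w, Add(1, Mul(2, w))), Rational(1, 4))))) = Add(-4, Mul(2, Mul(Add(Rational(-26, 3), Pow(w, 2), Mul(4, w)), Mul(Rational(-1, 28), w, Add(1, Mul(2, w)))))) = Add(-4, Mul(2, Mul(Rational(-1, 28), w, Add(1, Mul(2, w)), Add(Rational(-26, 3), Pow(w, 2), Mul(4, w))))) = Add(-4, Mul(Rational(-1, 14), w, Add(1, Mul(2, w)), Add(Rational(-26, 3), Pow(w, 2), Mul(4, w)))))
Add(Function('n')(10), Mul(136, -43)) = Add(Add(-4, Mul(Rational(-9, 14), Pow(10, 3)), Mul(Rational(-1, 7), Pow(10, 4)), Mul(Rational(13, 21), 10), Mul(Rational(20, 21), Pow(10, 2))), Mul(136, -43)) = Add(Add(-4, Mul(Rational(-9, 14), 1000), Mul(Rational(-1, 7), 10000), Rational(130, 21), Mul(Rational(20, 21), 100)), -5848) = Add(Add(-4, Rational(-4500, 7), Rational(-10000, 7), Rational(130, 21), Rational(2000, 21)), -5848) = Add(-1974, -5848) = -7822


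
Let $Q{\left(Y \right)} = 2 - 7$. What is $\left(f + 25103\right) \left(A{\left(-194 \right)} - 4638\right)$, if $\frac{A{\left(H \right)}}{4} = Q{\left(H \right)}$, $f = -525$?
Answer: $-114484324$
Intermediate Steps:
$Q{\left(Y \right)} = -5$
$A{\left(H \right)} = -20$ ($A{\left(H \right)} = 4 \left(-5\right) = -20$)
$\left(f + 25103\right) \left(A{\left(-194 \right)} - 4638\right) = \left(-525 + 25103\right) \left(-20 - 4638\right) = 24578 \left(-4658\right) = -114484324$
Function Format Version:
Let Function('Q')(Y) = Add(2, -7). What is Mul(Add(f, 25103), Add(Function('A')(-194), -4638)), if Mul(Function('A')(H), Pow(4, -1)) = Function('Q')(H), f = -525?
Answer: -114484324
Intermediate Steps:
Function('Q')(Y) = -5
Function('A')(H) = -20 (Function('A')(H) = Mul(4, -5) = -20)
Mul(Add(f, 25103), Add(Function('A')(-194), -4638)) = Mul(Add(-525, 25103), Add(-20, -4638)) = Mul(24578, -4658) = -114484324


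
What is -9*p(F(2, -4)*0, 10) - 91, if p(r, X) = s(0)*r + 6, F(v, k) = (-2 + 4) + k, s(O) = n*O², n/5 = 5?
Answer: -145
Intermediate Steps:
n = 25 (n = 5*5 = 25)
s(O) = 25*O²
F(v, k) = 2 + k
p(r, X) = 6 (p(r, X) = (25*0²)*r + 6 = (25*0)*r + 6 = 0*r + 6 = 0 + 6 = 6)
-9*p(F(2, -4)*0, 10) - 91 = -9*6 - 91 = -54 - 91 = -145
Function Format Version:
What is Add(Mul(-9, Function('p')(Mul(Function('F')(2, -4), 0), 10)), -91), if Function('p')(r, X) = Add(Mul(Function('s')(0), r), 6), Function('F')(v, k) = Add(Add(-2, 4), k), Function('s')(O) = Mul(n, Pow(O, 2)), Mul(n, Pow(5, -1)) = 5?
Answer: -145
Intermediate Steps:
n = 25 (n = Mul(5, 5) = 25)
Function('s')(O) = Mul(25, Pow(O, 2))
Function('F')(v, k) = Add(2, k)
Function('p')(r, X) = 6 (Function('p')(r, X) = Add(Mul(Mul(25, Pow(0, 2)), r), 6) = Add(Mul(Mul(25, 0), r), 6) = Add(Mul(0, r), 6) = Add(0, 6) = 6)
Add(Mul(-9, Function('p')(Mul(Function('F')(2, -4), 0), 10)), -91) = Add(Mul(-9, 6), -91) = Add(-54, -91) = -145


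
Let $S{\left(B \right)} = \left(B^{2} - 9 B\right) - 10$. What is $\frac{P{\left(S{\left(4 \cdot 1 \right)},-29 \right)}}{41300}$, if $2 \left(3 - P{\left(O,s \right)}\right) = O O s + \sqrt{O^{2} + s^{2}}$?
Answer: $\frac{13053}{41300} - \frac{\sqrt{1741}}{82600} \approx 0.31555$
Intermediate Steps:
$S{\left(B \right)} = -10 + B^{2} - 9 B$
$P{\left(O,s \right)} = 3 - \frac{\sqrt{O^{2} + s^{2}}}{2} - \frac{s O^{2}}{2}$ ($P{\left(O,s \right)} = 3 - \frac{O O s + \sqrt{O^{2} + s^{2}}}{2} = 3 - \frac{O^{2} s + \sqrt{O^{2} + s^{2}}}{2} = 3 - \frac{s O^{2} + \sqrt{O^{2} + s^{2}}}{2} = 3 - \frac{\sqrt{O^{2} + s^{2}} + s O^{2}}{2} = 3 - \left(\frac{\sqrt{O^{2} + s^{2}}}{2} + \frac{s O^{2}}{2}\right) = 3 - \frac{\sqrt{O^{2} + s^{2}}}{2} - \frac{s O^{2}}{2}$)
$\frac{P{\left(S{\left(4 \cdot 1 \right)},-29 \right)}}{41300} = \frac{3 - \frac{\sqrt{\left(-10 + \left(4 \cdot 1\right)^{2} - 9 \cdot 4 \cdot 1\right)^{2} + \left(-29\right)^{2}}}{2} - - \frac{29 \left(-10 + \left(4 \cdot 1\right)^{2} - 9 \cdot 4 \cdot 1\right)^{2}}{2}}{41300} = \left(3 - \frac{\sqrt{\left(-10 + 4^{2} - 36\right)^{2} + 841}}{2} - - \frac{29 \left(-10 + 4^{2} - 36\right)^{2}}{2}\right) \frac{1}{41300} = \left(3 - \frac{\sqrt{\left(-10 + 16 - 36\right)^{2} + 841}}{2} - - \frac{29 \left(-10 + 16 - 36\right)^{2}}{2}\right) \frac{1}{41300} = \left(3 - \frac{\sqrt{\left(-30\right)^{2} + 841}}{2} - - \frac{29 \left(-30\right)^{2}}{2}\right) \frac{1}{41300} = \left(3 - \frac{\sqrt{900 + 841}}{2} - \left(- \frac{29}{2}\right) 900\right) \frac{1}{41300} = \left(3 - \frac{\sqrt{1741}}{2} + 13050\right) \frac{1}{41300} = \left(13053 - \frac{\sqrt{1741}}{2}\right) \frac{1}{41300} = \frac{13053}{41300} - \frac{\sqrt{1741}}{82600}$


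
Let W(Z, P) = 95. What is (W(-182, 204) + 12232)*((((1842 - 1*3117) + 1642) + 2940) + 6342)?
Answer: 118943223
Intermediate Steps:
(W(-182, 204) + 12232)*((((1842 - 1*3117) + 1642) + 2940) + 6342) = (95 + 12232)*((((1842 - 1*3117) + 1642) + 2940) + 6342) = 12327*((((1842 - 3117) + 1642) + 2940) + 6342) = 12327*(((-1275 + 1642) + 2940) + 6342) = 12327*((367 + 2940) + 6342) = 12327*(3307 + 6342) = 12327*9649 = 118943223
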